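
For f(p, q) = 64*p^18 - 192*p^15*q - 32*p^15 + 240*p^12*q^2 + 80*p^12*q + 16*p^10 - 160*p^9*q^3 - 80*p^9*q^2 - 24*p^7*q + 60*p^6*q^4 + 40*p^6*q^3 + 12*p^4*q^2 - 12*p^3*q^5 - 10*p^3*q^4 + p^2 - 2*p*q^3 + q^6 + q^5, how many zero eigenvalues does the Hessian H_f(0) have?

1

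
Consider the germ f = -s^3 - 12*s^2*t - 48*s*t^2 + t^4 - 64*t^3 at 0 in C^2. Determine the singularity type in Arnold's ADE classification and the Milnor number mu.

The Hessian of f at 0 has rank 0. Corank 2; j^3 = -(s + 4*t)^3 is a perfect cube, so E-series; the 4-jet and mu = 6 give E_6.

Type E6, Milnor number mu = 6.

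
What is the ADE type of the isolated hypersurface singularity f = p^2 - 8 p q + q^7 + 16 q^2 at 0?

The Hessian of f at 0 has rank 1. Corank 1: A-series; mu = 6 gives A_6.

A6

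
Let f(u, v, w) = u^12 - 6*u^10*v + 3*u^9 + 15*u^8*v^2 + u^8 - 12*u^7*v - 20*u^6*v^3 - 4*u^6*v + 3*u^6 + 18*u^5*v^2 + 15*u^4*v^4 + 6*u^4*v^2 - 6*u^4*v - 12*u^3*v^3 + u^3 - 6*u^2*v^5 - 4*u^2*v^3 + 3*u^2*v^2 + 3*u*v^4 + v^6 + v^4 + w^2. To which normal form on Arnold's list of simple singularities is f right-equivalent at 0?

E_6

The Hessian of f at 0 has rank 1. Corank 2; j^3 = u^3 is a perfect cube, so E-series; the 4-jet and mu = 6 give E_6.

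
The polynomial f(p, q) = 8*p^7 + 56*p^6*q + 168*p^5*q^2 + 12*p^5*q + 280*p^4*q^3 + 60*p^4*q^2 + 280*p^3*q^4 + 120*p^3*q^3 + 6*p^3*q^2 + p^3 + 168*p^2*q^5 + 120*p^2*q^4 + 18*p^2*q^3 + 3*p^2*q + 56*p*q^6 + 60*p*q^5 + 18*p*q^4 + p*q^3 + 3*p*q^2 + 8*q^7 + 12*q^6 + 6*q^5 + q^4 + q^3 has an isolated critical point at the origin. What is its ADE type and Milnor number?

Type E_{7}, Milnor number mu = 7.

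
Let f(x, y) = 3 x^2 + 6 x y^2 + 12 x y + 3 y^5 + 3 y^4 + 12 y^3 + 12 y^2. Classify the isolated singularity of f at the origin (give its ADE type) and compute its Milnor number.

Type A_{4}, Milnor number mu = 4.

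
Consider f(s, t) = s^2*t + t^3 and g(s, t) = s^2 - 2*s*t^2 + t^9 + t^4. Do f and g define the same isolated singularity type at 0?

The Hessian of f at 0 is [[0, 0], [0, 0]] with rank 0, so corank 2. A Groebner basis of the Jacobian ideal J(f) in C{s,t} is {t^3, s^2 + 3*t^2, s*t}; counting standard monomials gives mu = 4. Corank 2; j^3 = t*(s^2 + t^2) splits into three distinct lines over C (the quadratic factor has nonzero discriminant), so D_4. The Hessian of g at 0 is [[2, 0], [0, 0]] with rank 1, so corank 1. A Groebner basis of the Jacobian ideal J(g) in C{s,t} is {s^4, -s + t^2}; counting standard monomials gives mu = 8. Corank 1: A-series; mu = 8 gives A_8. f is D_4 but g is A_8, hence not right-equivalent.

No.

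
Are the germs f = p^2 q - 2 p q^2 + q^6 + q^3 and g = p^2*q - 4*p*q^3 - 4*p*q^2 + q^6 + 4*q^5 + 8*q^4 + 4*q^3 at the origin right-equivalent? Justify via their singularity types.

Yes.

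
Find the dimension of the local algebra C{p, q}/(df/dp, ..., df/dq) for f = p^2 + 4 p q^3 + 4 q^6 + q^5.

4

The Hessian of f at 0 is [[2, 0], [0, 0]] with rank 1, so corank 1. A Groebner basis of the Jacobian ideal J(f) in C{p,q} is {p/2 + q^3, p^2, p*q}; counting standard monomials gives mu = 4. Corank 1: A-series; mu = 4 gives A_4.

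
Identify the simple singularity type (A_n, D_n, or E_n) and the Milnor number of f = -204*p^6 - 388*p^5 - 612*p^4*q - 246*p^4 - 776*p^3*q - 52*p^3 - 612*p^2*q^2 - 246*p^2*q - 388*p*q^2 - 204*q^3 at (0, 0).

Type D4, Milnor number mu = 4.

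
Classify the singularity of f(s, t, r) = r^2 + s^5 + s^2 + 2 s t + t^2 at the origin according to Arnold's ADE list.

A4

The Hessian of f at 0 has rank 2. Corank 1: A-series; mu = 4 gives A_4.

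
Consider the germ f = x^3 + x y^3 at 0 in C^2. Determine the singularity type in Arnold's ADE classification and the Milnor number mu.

Type E_{7}, Milnor number mu = 7.

The Hessian of f at 0 is [[0, 0], [0, 0]] with rank 0, so corank 2. A Groebner basis of the Jacobian ideal J(f) in C{x,y} is {x^3, x*y^2, 3*x^2 + y^3}; counting standard monomials gives mu = 7. Corank 2; j^3 = x^3 is a perfect cube, so E-series; the 4-jet and mu = 7 give E_7.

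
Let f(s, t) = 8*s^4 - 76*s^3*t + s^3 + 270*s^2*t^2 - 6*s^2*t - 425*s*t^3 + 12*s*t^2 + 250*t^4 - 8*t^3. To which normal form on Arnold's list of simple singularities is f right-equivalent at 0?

E_{7}

The Hessian of f at 0 is [[0, 0], [0, 0]] with rank 0, so corank 2. A Groebner basis of the Jacobian ideal J(f) in C{s,t} is {3*s^2/4 - 3*s*t + t^4 - t^3/4 + 3*t^2, s^3 + 27*s^2/2 - 54*s*t - 25*t^3/2 + 54*t^2, s^2*t + 17*s^2/4 - 17*s*t - 65*t^3/12 + 17*t^2, s^2 + s*t^2 - 4*s*t - 7*t^3/3 + 4*t^2}; counting standard monomials gives mu = 7. Corank 2; j^3 = (s - 2*t)^3 is a perfect cube, so E-series; the 4-jet and mu = 7 give E_7.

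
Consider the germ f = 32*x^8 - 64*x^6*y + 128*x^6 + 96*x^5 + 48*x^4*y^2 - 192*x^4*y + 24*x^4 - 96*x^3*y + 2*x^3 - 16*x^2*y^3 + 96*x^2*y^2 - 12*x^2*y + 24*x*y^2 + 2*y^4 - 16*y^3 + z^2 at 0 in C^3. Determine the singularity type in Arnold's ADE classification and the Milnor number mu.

Type E_{6}, Milnor number mu = 6.

The Hessian of f at 0 is [[0, 0, 0], [0, 0, 0], [0, 0, 2]] with rank 1, so corank 2. A Groebner basis of the Jacobian ideal J(f) in C{x,y,z} is {x^3 + 3*x^2/8 - 3*x*y/2 + 3*y^2/2, x^2*y + x^2/8 - x*y/2 + y^2/2, x^2/32 + x*y^2 - x*y/8 + y^2/8, y^3, z}; counting standard monomials gives mu = 6. Corank 2; j^3 = 2*(x - 2*y)^3 is a perfect cube, so E-series; the 4-jet and mu = 6 give E_6.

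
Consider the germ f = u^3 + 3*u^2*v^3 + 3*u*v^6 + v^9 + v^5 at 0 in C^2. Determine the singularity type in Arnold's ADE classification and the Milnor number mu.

The Hessian of f at 0 has rank 0. Corank 2; j^3 = u^3 is a perfect cube, so E-series; the 5-jet and mu = 8 give E_8.

Type E8, Milnor number mu = 8.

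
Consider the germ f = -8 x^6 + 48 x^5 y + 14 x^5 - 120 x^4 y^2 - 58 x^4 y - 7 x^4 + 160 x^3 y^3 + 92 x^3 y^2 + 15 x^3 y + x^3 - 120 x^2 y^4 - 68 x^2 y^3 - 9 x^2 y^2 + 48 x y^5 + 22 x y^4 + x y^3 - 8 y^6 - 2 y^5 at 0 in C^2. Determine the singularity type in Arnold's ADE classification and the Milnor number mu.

The Hessian of f at 0 has rank 0. Corank 2; j^3 = x^3 is a perfect cube, so E-series; the 4-jet and mu = 7 give E_7.

Type E_{7}, Milnor number mu = 7.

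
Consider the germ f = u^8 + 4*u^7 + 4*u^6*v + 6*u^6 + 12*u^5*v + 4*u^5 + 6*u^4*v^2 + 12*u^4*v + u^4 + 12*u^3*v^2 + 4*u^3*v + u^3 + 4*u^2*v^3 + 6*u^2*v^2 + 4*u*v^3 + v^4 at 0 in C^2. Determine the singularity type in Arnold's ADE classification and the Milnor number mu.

Type E_{6}, Milnor number mu = 6.

The Hessian of f at 0 is [[0, 0], [0, 0]] with rank 0, so corank 2. A Groebner basis of the Jacobian ideal J(f) in C{u,v} is {v^4, u*v^2 + v^3/3, u^2}; counting standard monomials gives mu = 6. Corank 2; j^3 = u^3 is a perfect cube, so E-series; the 4-jet and mu = 6 give E_6.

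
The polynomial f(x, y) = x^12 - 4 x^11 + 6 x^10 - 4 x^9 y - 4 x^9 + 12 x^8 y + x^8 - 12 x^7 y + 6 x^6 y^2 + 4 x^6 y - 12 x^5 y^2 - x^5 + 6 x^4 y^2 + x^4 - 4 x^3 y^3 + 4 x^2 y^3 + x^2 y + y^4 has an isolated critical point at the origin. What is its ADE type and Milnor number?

Type D_{5}, Milnor number mu = 5.

The Hessian of f at 0 is [[0, 0], [0, 0]] with rank 0, so corank 2. A Groebner basis of the Jacobian ideal J(f) in C{x,y} is {x^3, x^2/4 + y^3, x*y}; counting standard monomials gives mu = 5. Corank 2; j^3 = x^2*y has shape L^2 M (L != M), so D-series; mu = 5 gives D_5.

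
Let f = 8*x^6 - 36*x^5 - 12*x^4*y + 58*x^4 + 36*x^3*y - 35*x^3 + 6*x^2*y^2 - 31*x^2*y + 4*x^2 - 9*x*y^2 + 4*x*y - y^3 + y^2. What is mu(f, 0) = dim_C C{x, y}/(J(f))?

2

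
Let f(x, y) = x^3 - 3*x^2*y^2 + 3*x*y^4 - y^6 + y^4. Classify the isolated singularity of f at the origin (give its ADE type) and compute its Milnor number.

The Hessian of f at 0 has rank 0. Corank 2; j^3 = x^3 is a perfect cube, so E-series; the 4-jet and mu = 6 give E_6.

Type E_6, Milnor number mu = 6.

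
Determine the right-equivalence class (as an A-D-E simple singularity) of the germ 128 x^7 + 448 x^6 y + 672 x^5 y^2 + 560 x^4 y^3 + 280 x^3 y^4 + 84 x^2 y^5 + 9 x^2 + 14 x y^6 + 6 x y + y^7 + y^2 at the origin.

A_{6}

The Hessian of f at 0 is [[18, 6], [6, 2]] with rank 1, so corank 1. A Groebner basis of the Jacobian ideal J(f) in C{x,y} is {y^6, x + y/3}; counting standard monomials gives mu = 6. Corank 1: A-series; mu = 6 gives A_6.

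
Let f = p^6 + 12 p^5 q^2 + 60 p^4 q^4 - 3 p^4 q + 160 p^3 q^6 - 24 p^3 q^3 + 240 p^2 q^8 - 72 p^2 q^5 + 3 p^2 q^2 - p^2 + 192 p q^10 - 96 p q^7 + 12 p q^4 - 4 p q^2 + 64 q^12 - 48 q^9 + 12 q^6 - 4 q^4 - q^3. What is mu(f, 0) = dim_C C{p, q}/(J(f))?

The Hessian of f at 0 is [[-2, 0], [0, 0]] with rank 1, so corank 1. A Groebner basis of the Jacobian ideal J(f) in C{p,q} is {q^2, p}; counting standard monomials gives mu = 2. Corank 1: A-series; mu = 2 gives A_2.

2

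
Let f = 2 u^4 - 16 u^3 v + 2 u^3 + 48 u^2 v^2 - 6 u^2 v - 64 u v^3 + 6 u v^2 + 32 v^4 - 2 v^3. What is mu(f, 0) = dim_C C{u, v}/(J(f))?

6

The Hessian of f at 0 is [[0, 0], [0, 0]] with rank 0, so corank 2. A Groebner basis of the Jacobian ideal J(f) in C{u,v} is {v^4, u*v^2 - 4*v^3/3, u^2 - 2*u*v + v^2}; counting standard monomials gives mu = 6. Corank 2; j^3 = 2*(u - v)^3 is a perfect cube, so E-series; the 4-jet and mu = 6 give E_6.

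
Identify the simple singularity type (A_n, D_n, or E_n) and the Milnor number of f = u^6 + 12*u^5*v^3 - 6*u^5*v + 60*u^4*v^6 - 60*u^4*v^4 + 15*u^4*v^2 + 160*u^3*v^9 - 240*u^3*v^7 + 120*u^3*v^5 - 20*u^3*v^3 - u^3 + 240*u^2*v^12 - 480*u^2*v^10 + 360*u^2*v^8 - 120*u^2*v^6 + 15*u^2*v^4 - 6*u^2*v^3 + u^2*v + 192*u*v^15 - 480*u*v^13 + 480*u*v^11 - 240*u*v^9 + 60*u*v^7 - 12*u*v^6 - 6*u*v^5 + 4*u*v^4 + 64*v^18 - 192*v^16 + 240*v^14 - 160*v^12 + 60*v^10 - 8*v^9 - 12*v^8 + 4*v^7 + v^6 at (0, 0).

The Hessian of f at 0 has rank 0. Corank 2; j^3 = -u^2*(u - v) has shape L^2 M (L != M), so D-series; mu = 7 gives D_7.

Type D_{7}, Milnor number mu = 7.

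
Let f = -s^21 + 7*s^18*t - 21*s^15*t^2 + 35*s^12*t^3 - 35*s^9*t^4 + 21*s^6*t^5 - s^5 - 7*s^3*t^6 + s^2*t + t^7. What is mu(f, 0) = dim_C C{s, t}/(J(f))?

8

The Hessian of f at 0 is [[0, 0], [0, 0]] with rank 0, so corank 2. A Groebner basis of the Jacobian ideal J(f) in C{s,t} is {s^2/7 + t^6, s^3, s*t}; counting standard monomials gives mu = 8. Corank 2; j^3 = s^2*t has shape L^2 M (L != M), so D-series; mu = 8 gives D_8.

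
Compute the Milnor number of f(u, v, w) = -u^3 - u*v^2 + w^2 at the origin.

The Hessian of f at 0 has rank 1. Corank 2; j^3 = -u*(u^2 + v^2) splits into three distinct lines over C (the quadratic factor has nonzero discriminant), so D_4.

4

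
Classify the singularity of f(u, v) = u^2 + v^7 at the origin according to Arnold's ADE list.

A6

The Hessian of f at 0 is [[2, 0], [0, 0]] with rank 1, so corank 1. A Groebner basis of the Jacobian ideal J(f) in C{u,v} is {v^6, u}; counting standard monomials gives mu = 6. Corank 1: A-series; mu = 6 gives A_6.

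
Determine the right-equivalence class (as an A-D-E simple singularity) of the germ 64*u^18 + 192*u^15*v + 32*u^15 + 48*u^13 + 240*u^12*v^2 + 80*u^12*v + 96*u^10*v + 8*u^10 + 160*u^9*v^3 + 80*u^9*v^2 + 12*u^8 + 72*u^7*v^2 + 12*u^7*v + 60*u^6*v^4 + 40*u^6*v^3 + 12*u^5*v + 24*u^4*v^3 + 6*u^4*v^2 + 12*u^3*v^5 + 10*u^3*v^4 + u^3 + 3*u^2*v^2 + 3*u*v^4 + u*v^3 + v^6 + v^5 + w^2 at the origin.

The Hessian of f at 0 is [[0, 0, 0], [0, 0, 0], [0, 0, 2]] with rank 1, so corank 2. A Groebner basis of the Jacobian ideal J(f) in C{u,v,w} is {-u^2 + v^4 - v^3/3, u^3, u^2*v + u^2/3 + v^3/9, u^2 + u*v^2 + v^3/3, w}; counting standard monomials gives mu = 7. Corank 2; j^3 = u^3 is a perfect cube, so E-series; the 4-jet and mu = 7 give E_7.

E7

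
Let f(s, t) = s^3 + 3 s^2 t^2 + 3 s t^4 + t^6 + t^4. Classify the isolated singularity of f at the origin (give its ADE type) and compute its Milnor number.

Type E_6, Milnor number mu = 6.

The Hessian of f at 0 has rank 0. Corank 2; j^3 = s^3 is a perfect cube, so E-series; the 4-jet and mu = 6 give E_6.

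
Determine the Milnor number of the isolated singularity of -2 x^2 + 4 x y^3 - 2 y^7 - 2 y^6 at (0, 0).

The Hessian of f at 0 has rank 1. Corank 1: A-series; mu = 6 gives A_6.

6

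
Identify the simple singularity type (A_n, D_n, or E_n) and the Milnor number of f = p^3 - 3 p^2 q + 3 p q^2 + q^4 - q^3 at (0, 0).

Type E_6, Milnor number mu = 6.

The Hessian of f at 0 has rank 0. Corank 2; j^3 = (p - q)^3 is a perfect cube, so E-series; the 4-jet and mu = 6 give E_6.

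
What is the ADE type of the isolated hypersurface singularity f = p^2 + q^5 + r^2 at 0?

A4

The Hessian of f at 0 has rank 2. Corank 1: A-series; mu = 4 gives A_4.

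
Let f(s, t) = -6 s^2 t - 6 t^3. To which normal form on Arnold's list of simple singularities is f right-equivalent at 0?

The Hessian of f at 0 has rank 0. Corank 2; j^3 = -6*t*(s^2 + t^2) splits into three distinct lines over C (the quadratic factor has nonzero discriminant), so D_4.

D4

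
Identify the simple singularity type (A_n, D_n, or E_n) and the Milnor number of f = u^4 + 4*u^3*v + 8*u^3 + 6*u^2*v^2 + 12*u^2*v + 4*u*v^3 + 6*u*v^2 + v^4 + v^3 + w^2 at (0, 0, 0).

Type E_6, Milnor number mu = 6.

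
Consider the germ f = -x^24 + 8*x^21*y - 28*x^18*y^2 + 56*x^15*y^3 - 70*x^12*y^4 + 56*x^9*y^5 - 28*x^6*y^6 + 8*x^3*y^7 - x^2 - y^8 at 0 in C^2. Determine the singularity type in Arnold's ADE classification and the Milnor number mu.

Type A7, Milnor number mu = 7.

The Hessian of f at 0 is [[-2, 0], [0, 0]] with rank 1, so corank 1. A Groebner basis of the Jacobian ideal J(f) in C{x,y} is {y^7, x}; counting standard monomials gives mu = 7. Corank 1: A-series; mu = 7 gives A_7.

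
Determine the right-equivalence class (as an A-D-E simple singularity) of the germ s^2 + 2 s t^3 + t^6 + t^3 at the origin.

A2

The Hessian of f at 0 has rank 1. Corank 1: A-series; mu = 2 gives A_2.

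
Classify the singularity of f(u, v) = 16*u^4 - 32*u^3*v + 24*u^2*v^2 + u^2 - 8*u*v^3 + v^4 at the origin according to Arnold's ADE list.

The Hessian of f at 0 has rank 1. Corank 1: A-series; mu = 3 gives A_3.

A_3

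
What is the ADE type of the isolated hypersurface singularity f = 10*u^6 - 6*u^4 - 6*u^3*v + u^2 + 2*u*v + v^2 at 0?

A_5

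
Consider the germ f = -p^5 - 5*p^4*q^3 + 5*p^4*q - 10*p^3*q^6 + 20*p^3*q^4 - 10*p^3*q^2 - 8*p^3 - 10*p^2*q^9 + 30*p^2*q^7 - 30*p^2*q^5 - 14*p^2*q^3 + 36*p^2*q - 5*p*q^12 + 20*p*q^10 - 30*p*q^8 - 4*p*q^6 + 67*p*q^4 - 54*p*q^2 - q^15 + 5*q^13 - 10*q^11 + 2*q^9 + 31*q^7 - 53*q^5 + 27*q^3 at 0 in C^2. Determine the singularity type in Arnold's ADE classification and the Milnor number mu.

The Hessian of f at 0 is [[0, 0], [0, 0]] with rank 0, so corank 2. A Groebner basis of the Jacobian ideal J(f) in C{p,q} is {-11*p^2/2 + p*q^3 + 33*p*q/2 - 99*q^2/8, -4*p^2 + 12*p*q + q^4 - 9*q^2, p^3 - 27*p*q^2/4 + 27*q^3/4, p^2*q - 3*p*q^2 + 9*q^3/4}; counting standard monomials gives mu = 8. Corank 2; j^3 = -(2*p - 3*q)^3 is a perfect cube, so E-series; the 5-jet and mu = 8 give E_8.

Type E_{8}, Milnor number mu = 8.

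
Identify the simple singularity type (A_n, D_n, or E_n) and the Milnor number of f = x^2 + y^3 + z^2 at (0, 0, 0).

Type A2, Milnor number mu = 2.

The Hessian of f at 0 has rank 2. Corank 1: A-series; mu = 2 gives A_2.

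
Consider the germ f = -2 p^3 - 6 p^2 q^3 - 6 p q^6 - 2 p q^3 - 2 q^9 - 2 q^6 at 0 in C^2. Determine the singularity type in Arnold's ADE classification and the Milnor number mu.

Type E_7, Milnor number mu = 7.

The Hessian of f at 0 is [[0, 0], [0, 0]] with rank 0, so corank 2. A Groebner basis of the Jacobian ideal J(f) in C{p,q} is {p^3, p*q^2, 3*p^2 + q^3}; counting standard monomials gives mu = 7. Corank 2; j^3 = -2*p^3 is a perfect cube, so E-series; the 4-jet and mu = 7 give E_7.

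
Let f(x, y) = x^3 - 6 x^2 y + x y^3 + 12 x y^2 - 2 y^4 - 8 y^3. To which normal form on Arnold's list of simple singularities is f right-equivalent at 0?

E_7

The Hessian of f at 0 is [[0, 0], [0, 0]] with rank 0, so corank 2. A Groebner basis of the Jacobian ideal J(f) in C{x,y} is {x^3 - 6*x^2*y - 48*x^2 + 192*x*y - 192*y^2, 6*x^2 + x*y^2 - 24*x*y + 24*y^2, 3*x^2 - 12*x*y + y^3 + 12*y^2}; counting standard monomials gives mu = 7. Corank 2; j^3 = (x - 2*y)^3 is a perfect cube, so E-series; the 4-jet and mu = 7 give E_7.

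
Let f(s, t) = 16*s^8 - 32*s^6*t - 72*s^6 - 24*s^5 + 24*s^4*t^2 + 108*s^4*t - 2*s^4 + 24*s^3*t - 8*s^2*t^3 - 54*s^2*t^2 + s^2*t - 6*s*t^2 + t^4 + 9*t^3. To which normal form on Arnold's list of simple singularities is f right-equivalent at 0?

The Hessian of f at 0 is [[0, 0], [0, 0]] with rank 0, so corank 2. A Groebner basis of the Jacobian ideal J(f) in C{s,t} is {s*t^2 + s*t/18 - t^2/6, s*t/54 + t^3 - t^2/18, s^2 - 164*s*t/27 + 83*t^2/9}; counting standard monomials gives mu = 5. Corank 2; j^3 = t*(s - 3*t)^2 has shape L^2 M (L != M), so D-series; mu = 5 gives D_5.

D5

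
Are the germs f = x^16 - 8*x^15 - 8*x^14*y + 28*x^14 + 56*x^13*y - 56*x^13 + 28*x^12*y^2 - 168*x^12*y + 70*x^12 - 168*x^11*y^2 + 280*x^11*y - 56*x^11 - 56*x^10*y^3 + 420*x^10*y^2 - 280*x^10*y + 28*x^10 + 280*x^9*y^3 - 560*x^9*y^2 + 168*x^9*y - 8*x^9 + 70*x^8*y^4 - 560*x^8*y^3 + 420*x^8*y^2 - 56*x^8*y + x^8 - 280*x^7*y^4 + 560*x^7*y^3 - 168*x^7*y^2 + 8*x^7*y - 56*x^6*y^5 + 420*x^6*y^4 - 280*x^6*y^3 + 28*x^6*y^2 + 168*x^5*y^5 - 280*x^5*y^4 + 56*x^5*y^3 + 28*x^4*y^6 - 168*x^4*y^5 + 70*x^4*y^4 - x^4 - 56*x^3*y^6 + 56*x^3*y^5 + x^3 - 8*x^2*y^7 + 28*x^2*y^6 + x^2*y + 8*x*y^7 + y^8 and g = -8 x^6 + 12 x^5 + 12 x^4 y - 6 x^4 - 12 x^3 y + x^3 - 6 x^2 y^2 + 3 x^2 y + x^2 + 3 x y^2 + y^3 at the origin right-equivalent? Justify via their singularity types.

The Hessian of f at 0 has rank 0. Corank 2; j^3 = x^2*(x + y) has shape L^2 M (L != M), so D-series; mu = 9 gives D_9. The Hessian of g at 0 has rank 1. Corank 1: A-series; mu = 2 gives A_2. f is D_9 but g is A_2, hence not right-equivalent.

No.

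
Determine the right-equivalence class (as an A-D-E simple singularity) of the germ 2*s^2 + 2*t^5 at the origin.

A4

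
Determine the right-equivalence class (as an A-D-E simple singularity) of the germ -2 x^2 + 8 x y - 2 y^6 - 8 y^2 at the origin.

The Hessian of f at 0 has rank 1. Corank 1: A-series; mu = 5 gives A_5.

A5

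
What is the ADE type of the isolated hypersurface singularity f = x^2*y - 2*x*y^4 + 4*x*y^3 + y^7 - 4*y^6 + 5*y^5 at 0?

D_{6}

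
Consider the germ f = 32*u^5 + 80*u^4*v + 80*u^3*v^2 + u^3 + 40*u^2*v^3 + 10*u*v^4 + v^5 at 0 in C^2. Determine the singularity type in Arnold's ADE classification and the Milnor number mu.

The Hessian of f at 0 has rank 0. Corank 2; j^3 = u^3 is a perfect cube, so E-series; the 5-jet and mu = 8 give E_8.

Type E_8, Milnor number mu = 8.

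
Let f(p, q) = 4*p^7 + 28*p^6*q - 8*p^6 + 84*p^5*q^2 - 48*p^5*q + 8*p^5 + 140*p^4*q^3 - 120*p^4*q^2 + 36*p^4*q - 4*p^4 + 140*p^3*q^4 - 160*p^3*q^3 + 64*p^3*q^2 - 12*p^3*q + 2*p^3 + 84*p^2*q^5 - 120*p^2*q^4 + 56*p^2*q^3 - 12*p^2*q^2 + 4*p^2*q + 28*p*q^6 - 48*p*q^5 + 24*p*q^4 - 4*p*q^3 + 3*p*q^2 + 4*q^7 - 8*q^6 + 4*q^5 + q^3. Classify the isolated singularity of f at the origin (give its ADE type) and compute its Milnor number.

Type D_{4}, Milnor number mu = 4.

The Hessian of f at 0 is [[0, 0], [0, 0]] with rank 0, so corank 2. A Groebner basis of the Jacobian ideal J(f) in C{p,q} is {q^3, p^2 - 3*q^2/2, p*q + 3*q^2/2}; counting standard monomials gives mu = 4. Corank 2; j^3 = (p + q)*(2*p^2 + 2*p*q + q^2) splits into three distinct lines over C (the quadratic factor has nonzero discriminant), so D_4.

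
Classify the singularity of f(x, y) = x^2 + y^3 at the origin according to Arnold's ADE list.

The Hessian of f at 0 has rank 1. Corank 1: A-series; mu = 2 gives A_2.

A_{2}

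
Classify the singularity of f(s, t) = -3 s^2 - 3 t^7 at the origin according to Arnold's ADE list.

A6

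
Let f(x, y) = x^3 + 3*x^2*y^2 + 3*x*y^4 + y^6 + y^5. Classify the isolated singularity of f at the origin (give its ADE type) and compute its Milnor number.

Type E_{8}, Milnor number mu = 8.

The Hessian of f at 0 has rank 0. Corank 2; j^3 = x^3 is a perfect cube, so E-series; the 5-jet and mu = 8 give E_8.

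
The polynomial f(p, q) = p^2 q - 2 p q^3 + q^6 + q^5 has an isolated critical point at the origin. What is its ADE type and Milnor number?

Type D7, Milnor number mu = 7.

The Hessian of f at 0 has rank 0. Corank 2; j^3 = p^2*q has shape L^2 M (L != M), so D-series; mu = 7 gives D_7.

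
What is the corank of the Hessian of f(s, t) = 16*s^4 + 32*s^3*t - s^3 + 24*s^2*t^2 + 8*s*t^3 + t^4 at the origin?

2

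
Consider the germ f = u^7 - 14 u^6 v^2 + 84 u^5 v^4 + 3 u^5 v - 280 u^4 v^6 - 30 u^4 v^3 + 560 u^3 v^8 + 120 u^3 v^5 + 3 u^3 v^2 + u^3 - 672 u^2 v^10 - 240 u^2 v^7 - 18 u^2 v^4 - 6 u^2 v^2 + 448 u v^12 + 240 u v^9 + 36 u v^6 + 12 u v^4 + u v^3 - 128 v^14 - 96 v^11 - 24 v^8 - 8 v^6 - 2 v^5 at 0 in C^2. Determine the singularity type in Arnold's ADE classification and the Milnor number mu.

The Hessian of f at 0 is [[0, 0], [0, 0]] with rank 0, so corank 2. A Groebner basis of the Jacobian ideal J(f) in C{u,v} is {-u^2/4 + v^4 - v^3/12, u^3, u^2*v + u^2/12 + v^3/36, -u^2/2 + u*v^2 - v^3/6}; counting standard monomials gives mu = 7. Corank 2; j^3 = u^3 is a perfect cube, so E-series; the 4-jet and mu = 7 give E_7.

Type E_7, Milnor number mu = 7.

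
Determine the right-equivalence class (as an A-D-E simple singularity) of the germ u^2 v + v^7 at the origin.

The Hessian of f at 0 has rank 0. Corank 2; j^3 = u^2*v has shape L^2 M (L != M), so D-series; mu = 8 gives D_8.

D8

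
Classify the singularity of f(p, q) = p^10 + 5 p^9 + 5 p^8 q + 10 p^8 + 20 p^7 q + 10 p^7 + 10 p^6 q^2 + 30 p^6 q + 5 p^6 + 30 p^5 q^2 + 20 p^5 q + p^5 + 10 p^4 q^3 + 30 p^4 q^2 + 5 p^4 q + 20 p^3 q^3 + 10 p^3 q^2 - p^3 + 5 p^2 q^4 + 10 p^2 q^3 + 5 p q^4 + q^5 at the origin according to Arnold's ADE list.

The Hessian of f at 0 is [[0, 0], [0, 0]] with rank 0, so corank 2. A Groebner basis of the Jacobian ideal J(f) in C{p,q} is {q^5, p*q^3 + q^4/4, p^2}; counting standard monomials gives mu = 8. Corank 2; j^3 = -p^3 is a perfect cube, so E-series; the 5-jet and mu = 8 give E_8.

E8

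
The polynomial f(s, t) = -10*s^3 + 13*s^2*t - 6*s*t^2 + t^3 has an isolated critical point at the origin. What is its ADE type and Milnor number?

The Hessian of f at 0 has rank 0. Corank 2; j^3 = -(2*s - t)*(5*s^2 - 4*s*t + t^2) splits into three distinct lines over C (the quadratic factor has nonzero discriminant), so D_4.

Type D4, Milnor number mu = 4.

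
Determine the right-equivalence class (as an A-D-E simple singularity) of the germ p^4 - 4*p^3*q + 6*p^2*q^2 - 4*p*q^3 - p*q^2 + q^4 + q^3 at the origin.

The Hessian of f at 0 has rank 0. Corank 2; j^3 = -q^2*(p - q) has shape L^2 M (L != M), so D-series; mu = 5 gives D_5.

D5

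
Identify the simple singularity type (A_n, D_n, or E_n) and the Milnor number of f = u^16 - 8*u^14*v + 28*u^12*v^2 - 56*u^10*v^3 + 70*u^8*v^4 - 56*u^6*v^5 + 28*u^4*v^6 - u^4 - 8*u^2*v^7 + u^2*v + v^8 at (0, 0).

Type D_{9}, Milnor number mu = 9.

The Hessian of f at 0 is [[0, 0], [0, 0]] with rank 0, so corank 2. A Groebner basis of the Jacobian ideal J(f) in C{u,v} is {u^2/8 + v^7, u^3, u*v}; counting standard monomials gives mu = 9. Corank 2; j^3 = u^2*v has shape L^2 M (L != M), so D-series; mu = 9 gives D_9.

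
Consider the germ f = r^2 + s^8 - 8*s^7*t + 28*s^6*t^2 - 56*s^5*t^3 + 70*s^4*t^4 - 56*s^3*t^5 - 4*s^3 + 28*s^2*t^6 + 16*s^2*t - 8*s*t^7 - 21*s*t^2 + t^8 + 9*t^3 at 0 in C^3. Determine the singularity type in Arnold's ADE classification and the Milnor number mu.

Type D_{9}, Milnor number mu = 9.

The Hessian of f at 0 has rank 1. Corank 2; j^3 = -(s - t)*(2*s - 3*t)^2 has shape L^2 M (L != M), so D-series; mu = 9 gives D_9.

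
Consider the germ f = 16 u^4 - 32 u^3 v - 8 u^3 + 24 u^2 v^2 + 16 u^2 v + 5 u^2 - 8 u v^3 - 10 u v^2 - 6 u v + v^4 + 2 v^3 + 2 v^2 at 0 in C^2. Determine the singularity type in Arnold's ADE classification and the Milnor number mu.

Type A1, Milnor number mu = 1.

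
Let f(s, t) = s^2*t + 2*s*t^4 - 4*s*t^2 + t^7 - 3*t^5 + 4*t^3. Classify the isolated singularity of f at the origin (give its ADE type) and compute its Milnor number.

The Hessian of f at 0 is [[0, 0], [0, 0]] with rank 0, so corank 2. A Groebner basis of the Jacobian ideal J(f) in C{s,t} is {s*t + t^4 - 2*t^2, s*t^2 - 2*t^3, s^2 - 9*s*t + 14*t^2}; counting standard monomials gives mu = 6. Corank 2; j^3 = t*(s - 2*t)^2 has shape L^2 M (L != M), so D-series; mu = 6 gives D_6.

Type D6, Milnor number mu = 6.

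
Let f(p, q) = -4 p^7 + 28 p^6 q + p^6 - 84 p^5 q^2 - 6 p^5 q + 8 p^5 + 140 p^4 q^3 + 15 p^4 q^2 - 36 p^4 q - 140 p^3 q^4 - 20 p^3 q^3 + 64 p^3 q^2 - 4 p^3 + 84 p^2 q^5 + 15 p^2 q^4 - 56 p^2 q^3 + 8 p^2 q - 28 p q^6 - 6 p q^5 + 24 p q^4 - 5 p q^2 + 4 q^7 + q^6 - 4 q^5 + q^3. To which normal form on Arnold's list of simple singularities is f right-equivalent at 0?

D7

The Hessian of f at 0 is [[0, 0], [0, 0]] with rank 0, so corank 2. A Groebner basis of the Jacobian ideal J(f) in C{p,q} is {-16*p^2 + 24*p*q + q^4 - 8*q^2, p^3 - 2*p^2 + 2*p*q - q^3/8 - q^2/2, p^2*q - 8*p^2/3 + 8*p*q/3 - q^3/4 - 2*q^2/3, -8*p^2/3 + p*q^2 + 8*p*q/3 - q^3/2 - 2*q^2/3}; counting standard monomials gives mu = 7. Corank 2; j^3 = -(p - q)*(2*p - q)^2 has shape L^2 M (L != M), so D-series; mu = 7 gives D_7.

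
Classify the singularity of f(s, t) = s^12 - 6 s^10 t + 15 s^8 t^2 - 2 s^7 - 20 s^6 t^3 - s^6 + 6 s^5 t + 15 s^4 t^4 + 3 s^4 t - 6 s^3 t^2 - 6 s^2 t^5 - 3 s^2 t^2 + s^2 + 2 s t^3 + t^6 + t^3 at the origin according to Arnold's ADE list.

The Hessian of f at 0 is [[2, 0], [0, 0]] with rank 1, so corank 1. A Groebner basis of the Jacobian ideal J(f) in C{s,t} is {t^2, s}; counting standard monomials gives mu = 2. Corank 1: A-series; mu = 2 gives A_2.

A_{2}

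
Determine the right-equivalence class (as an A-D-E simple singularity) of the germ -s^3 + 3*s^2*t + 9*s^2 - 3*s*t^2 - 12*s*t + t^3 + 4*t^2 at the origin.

A_{2}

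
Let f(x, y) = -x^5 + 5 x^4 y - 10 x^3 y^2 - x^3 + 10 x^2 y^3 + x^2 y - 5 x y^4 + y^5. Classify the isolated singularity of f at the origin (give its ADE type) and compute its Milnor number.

The Hessian of f at 0 has rank 0. Corank 2; j^3 = -x^2*(x - y) has shape L^2 M (L != M), so D-series; mu = 6 gives D_6.

Type D_6, Milnor number mu = 6.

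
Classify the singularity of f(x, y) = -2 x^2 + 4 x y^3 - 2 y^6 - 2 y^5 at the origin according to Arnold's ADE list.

A_{4}

The Hessian of f at 0 has rank 1. Corank 1: A-series; mu = 4 gives A_4.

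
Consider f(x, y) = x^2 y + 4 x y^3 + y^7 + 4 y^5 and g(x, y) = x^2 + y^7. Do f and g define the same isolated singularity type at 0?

No.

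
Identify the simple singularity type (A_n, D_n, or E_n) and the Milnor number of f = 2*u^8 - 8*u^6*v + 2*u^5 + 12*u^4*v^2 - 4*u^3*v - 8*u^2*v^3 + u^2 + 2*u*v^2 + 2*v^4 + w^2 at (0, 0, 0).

Type A_3, Milnor number mu = 3.

The Hessian of f at 0 is [[2, 0, 0], [0, 0, 0], [0, 0, 2]] with rank 2, so corank 1. A Groebner basis of the Jacobian ideal J(f) in C{u,v,w} is {u^2, u*v, u + v^2, w}; counting standard monomials gives mu = 3. Corank 1: A-series; mu = 3 gives A_3.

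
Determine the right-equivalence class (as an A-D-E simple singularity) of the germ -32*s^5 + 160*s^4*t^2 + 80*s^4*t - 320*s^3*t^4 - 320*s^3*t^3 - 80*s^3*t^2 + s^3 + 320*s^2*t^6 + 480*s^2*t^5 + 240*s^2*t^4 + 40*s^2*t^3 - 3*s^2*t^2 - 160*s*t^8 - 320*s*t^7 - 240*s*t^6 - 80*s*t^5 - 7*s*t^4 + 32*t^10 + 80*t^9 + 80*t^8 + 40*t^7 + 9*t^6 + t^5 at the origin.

The Hessian of f at 0 is [[0, 0], [0, 0]] with rank 0, so corank 2. A Groebner basis of the Jacobian ideal J(f) in C{s,t} is {s^2/8 + s*t^3 - s*t^2/4, s^2 - 2*s*t^2 + t^4, s^3, s^2*t + s^2/4 - s*t^2/2}; counting standard monomials gives mu = 8. Corank 2; j^3 = s^3 is a perfect cube, so E-series; the 5-jet and mu = 8 give E_8.

E_{8}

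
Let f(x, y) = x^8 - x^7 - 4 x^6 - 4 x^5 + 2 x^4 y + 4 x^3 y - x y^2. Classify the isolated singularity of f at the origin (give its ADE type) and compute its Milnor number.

The Hessian of f at 0 is [[0, 0], [0, 0]] with rank 0, so corank 2. A Groebner basis of the Jacobian ideal J(f) in C{x,y} is {x^2*y^2 - 4*x^2*y/9 - x*y^2/9 - 17*y^3/36 + 2*y^2/9, 16*x^2*y/9 + x*y^3 + 4*x*y^2/9 - y^3/9 - 8*y^2/9, y^4, x^3 + 23*x^2*y/72 - 13*x*y^2/288 - x*y/2 + 31*y^3/1152 - 5*y^2/144}; counting standard monomials gives mu = 9. Corank 2; j^3 = -x*y^2 has shape L^2 M (L != M), so D-series; mu = 9 gives D_9.

Type D_{9}, Milnor number mu = 9.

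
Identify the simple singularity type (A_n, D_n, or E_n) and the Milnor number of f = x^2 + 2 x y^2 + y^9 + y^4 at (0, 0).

Type A8, Milnor number mu = 8.

The Hessian of f at 0 is [[2, 0], [0, 0]] with rank 1, so corank 1. A Groebner basis of the Jacobian ideal J(f) in C{x,y} is {x^4, x + y^2}; counting standard monomials gives mu = 8. Corank 1: A-series; mu = 8 gives A_8.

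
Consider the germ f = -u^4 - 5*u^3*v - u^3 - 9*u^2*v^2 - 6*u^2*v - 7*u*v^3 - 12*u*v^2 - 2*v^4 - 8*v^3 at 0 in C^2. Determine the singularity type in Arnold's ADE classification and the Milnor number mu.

The Hessian of f at 0 has rank 0. Corank 2; j^3 = -(u + 2*v)^3 is a perfect cube, so E-series; the 4-jet and mu = 7 give E_7.

Type E_7, Milnor number mu = 7.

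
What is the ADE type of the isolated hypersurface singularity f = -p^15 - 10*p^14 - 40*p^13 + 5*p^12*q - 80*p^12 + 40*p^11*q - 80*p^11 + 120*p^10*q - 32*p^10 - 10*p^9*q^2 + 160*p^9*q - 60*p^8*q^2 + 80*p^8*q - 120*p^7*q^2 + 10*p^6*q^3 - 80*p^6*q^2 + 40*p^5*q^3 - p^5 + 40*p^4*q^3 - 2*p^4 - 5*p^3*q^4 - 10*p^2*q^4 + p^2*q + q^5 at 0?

D_{6}

The Hessian of f at 0 has rank 0. Corank 2; j^3 = p^2*q has shape L^2 M (L != M), so D-series; mu = 6 gives D_6.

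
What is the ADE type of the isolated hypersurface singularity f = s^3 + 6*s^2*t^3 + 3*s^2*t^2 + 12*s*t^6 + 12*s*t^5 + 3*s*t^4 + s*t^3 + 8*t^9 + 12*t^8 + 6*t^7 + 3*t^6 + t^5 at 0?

The Hessian of f at 0 has rank 0. Corank 2; j^3 = s^3 is a perfect cube, so E-series; the 4-jet and mu = 7 give E_7.

E_{7}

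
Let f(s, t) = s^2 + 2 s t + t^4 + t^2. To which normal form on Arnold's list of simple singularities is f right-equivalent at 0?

A_{3}

The Hessian of f at 0 has rank 1. Corank 1: A-series; mu = 3 gives A_3.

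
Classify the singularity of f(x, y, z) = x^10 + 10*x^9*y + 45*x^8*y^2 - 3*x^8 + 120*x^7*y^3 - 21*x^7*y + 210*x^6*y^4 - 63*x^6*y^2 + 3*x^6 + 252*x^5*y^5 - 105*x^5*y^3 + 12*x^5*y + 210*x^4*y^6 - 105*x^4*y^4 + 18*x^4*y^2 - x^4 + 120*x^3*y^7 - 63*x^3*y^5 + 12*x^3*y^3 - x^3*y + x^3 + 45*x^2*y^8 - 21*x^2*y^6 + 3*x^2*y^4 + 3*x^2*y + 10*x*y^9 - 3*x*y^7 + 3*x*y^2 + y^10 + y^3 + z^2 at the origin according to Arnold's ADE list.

E_{7}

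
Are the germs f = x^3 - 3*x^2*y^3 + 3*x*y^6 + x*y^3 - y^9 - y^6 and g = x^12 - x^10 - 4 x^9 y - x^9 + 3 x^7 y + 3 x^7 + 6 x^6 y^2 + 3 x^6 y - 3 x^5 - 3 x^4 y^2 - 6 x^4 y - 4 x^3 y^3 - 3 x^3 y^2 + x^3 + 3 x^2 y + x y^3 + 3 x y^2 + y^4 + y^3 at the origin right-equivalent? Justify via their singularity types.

Yes.

The Hessian of f at 0 is [[0, 0], [0, 0]] with rank 0, so corank 2. A Groebner basis of the Jacobian ideal J(f) in C{x,y} is {x^3, x*y^2, 3*x^2 + y^3}; counting standard monomials gives mu = 7. Corank 2; j^3 = x^3 is a perfect cube, so E-series; the 4-jet and mu = 7 give E_7. The Hessian of g at 0 is [[0, 0], [0, 0]] with rank 0, so corank 2. A Groebner basis of the Jacobian ideal J(g) in C{x,y} is {x^3 + 3*x^2*y + 6*x^2 + 12*x*y + 6*y^2, -3*x^2 + x*y^2 - 6*x*y - 3*y^2, 3*x^2 + 6*x*y + y^3 + 3*y^2}; counting standard monomials gives mu = 7. Corank 2; j^3 = (x + y)^3 is a perfect cube, so E-series; the 4-jet and mu = 7 give E_7. Both have type E_7, hence right-equivalent.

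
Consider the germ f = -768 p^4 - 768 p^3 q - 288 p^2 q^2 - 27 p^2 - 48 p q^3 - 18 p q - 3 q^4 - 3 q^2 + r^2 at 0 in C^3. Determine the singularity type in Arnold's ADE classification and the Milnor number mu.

The Hessian of f at 0 is [[-54, -18, 0], [-18, -6, 0], [0, 0, 2]] with rank 2, so corank 1. A Groebner basis of the Jacobian ideal J(f) in C{p,q,r} is {q^3, p + q/3, r}; counting standard monomials gives mu = 3. Corank 1: A-series; mu = 3 gives A_3.

Type A_{3}, Milnor number mu = 3.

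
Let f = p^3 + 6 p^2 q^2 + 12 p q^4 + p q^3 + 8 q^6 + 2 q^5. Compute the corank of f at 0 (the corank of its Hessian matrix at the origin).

2

Hessian at 0 has rank 0.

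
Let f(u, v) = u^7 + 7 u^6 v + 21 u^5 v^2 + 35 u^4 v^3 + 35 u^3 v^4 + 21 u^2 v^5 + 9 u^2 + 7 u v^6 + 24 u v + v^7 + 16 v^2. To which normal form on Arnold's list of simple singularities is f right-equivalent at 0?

A_6

The Hessian of f at 0 has rank 1. Corank 1: A-series; mu = 6 gives A_6.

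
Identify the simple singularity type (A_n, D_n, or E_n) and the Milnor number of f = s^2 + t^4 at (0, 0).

The Hessian of f at 0 is [[2, 0], [0, 0]] with rank 1, so corank 1. A Groebner basis of the Jacobian ideal J(f) in C{s,t} is {t^3, s}; counting standard monomials gives mu = 3. Corank 1: A-series; mu = 3 gives A_3.

Type A_{3}, Milnor number mu = 3.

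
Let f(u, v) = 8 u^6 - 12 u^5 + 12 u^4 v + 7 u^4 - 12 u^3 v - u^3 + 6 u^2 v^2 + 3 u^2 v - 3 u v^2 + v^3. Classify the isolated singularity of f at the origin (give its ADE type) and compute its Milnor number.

Type E_{6}, Milnor number mu = 6.

The Hessian of f at 0 has rank 0. Corank 2; j^3 = -(u - v)^3 is a perfect cube, so E-series; the 4-jet and mu = 6 give E_6.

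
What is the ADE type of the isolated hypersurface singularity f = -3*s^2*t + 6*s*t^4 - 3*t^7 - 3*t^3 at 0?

D4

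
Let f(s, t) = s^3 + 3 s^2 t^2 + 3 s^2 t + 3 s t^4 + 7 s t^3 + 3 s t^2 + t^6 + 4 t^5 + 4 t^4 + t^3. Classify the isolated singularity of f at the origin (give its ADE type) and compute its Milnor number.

The Hessian of f at 0 has rank 0. Corank 2; j^3 = (s + t)^3 is a perfect cube, so E-series; the 4-jet and mu = 7 give E_7.

Type E_{7}, Milnor number mu = 7.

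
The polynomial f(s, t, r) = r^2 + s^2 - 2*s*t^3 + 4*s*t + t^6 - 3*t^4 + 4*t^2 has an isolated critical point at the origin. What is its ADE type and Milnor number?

Type A3, Milnor number mu = 3.

The Hessian of f at 0 has rank 2. Corank 1: A-series; mu = 3 gives A_3.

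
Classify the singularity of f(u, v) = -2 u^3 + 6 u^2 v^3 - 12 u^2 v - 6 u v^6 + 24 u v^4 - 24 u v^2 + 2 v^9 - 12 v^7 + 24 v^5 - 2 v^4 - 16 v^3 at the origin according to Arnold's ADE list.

The Hessian of f at 0 has rank 0. Corank 2; j^3 = -2*(u + 2*v)^3 is a perfect cube, so E-series; the 4-jet and mu = 6 give E_6.

E_6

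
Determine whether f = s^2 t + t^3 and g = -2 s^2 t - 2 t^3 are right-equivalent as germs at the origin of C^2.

The Hessian of f at 0 has rank 0. Corank 2; j^3 = t*(s^2 + t^2) splits into three distinct lines over C (the quadratic factor has nonzero discriminant), so D_4. The Hessian of g at 0 has rank 0. Corank 2; j^3 = -2*t*(s^2 + t^2) splits into three distinct lines over C (the quadratic factor has nonzero discriminant), so D_4. Both have type D_4, hence right-equivalent.

Yes.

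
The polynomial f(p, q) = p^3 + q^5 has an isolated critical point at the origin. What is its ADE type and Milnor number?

Type E_8, Milnor number mu = 8.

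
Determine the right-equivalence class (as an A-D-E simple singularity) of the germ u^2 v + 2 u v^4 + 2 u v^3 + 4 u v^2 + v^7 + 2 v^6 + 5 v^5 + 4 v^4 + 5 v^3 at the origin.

D_{4}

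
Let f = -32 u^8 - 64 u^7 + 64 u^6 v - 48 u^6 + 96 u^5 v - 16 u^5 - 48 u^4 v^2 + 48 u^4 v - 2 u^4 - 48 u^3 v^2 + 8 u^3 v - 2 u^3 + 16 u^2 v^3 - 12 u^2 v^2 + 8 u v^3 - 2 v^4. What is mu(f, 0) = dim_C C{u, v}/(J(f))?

6

The Hessian of f at 0 is [[0, 0], [0, 0]] with rank 0, so corank 2. A Groebner basis of the Jacobian ideal J(f) in C{u,v} is {v^4, u*v^2 - v^3/3, u^2}; counting standard monomials gives mu = 6. Corank 2; j^3 = -2*u^3 is a perfect cube, so E-series; the 4-jet and mu = 6 give E_6.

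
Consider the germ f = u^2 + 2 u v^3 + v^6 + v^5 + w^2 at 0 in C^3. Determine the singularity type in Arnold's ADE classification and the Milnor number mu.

The Hessian of f at 0 has rank 2. Corank 1: A-series; mu = 4 gives A_4.

Type A_{4}, Milnor number mu = 4.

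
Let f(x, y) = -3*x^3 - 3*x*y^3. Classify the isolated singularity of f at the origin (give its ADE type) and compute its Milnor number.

The Hessian of f at 0 is [[0, 0], [0, 0]] with rank 0, so corank 2. A Groebner basis of the Jacobian ideal J(f) in C{x,y} is {x^3, x*y^2, 3*x^2 + y^3}; counting standard monomials gives mu = 7. Corank 2; j^3 = -3*x^3 is a perfect cube, so E-series; the 4-jet and mu = 7 give E_7.

Type E_{7}, Milnor number mu = 7.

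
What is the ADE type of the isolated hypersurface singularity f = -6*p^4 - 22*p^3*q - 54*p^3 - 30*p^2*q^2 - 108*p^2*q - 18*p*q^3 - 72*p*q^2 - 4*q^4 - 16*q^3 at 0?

E_7

The Hessian of f at 0 has rank 0. Corank 2; j^3 = -2*(3*p + 2*q)^3 is a perfect cube, so E-series; the 4-jet and mu = 7 give E_7.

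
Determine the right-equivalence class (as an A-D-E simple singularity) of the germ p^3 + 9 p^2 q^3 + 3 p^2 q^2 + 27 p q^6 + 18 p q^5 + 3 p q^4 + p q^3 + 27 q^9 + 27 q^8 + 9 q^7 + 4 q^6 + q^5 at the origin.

E_{7}

The Hessian of f at 0 has rank 0. Corank 2; j^3 = p^3 is a perfect cube, so E-series; the 4-jet and mu = 7 give E_7.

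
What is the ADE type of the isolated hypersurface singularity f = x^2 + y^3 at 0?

The Hessian of f at 0 is [[2, 0], [0, 0]] with rank 1, so corank 1. A Groebner basis of the Jacobian ideal J(f) in C{x,y} is {y^2, x}; counting standard monomials gives mu = 2. Corank 1: A-series; mu = 2 gives A_2.

A_2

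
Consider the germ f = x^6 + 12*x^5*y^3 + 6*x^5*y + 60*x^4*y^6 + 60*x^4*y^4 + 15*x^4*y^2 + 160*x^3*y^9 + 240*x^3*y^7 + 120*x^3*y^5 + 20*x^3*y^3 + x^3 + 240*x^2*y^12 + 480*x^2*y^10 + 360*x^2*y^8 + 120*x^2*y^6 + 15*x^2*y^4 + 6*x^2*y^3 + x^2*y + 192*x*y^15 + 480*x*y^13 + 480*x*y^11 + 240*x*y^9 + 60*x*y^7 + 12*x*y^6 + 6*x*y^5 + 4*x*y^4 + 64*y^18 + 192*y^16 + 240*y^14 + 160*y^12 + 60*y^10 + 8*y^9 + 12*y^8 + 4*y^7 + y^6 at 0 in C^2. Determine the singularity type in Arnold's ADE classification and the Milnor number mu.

Type D_{7}, Milnor number mu = 7.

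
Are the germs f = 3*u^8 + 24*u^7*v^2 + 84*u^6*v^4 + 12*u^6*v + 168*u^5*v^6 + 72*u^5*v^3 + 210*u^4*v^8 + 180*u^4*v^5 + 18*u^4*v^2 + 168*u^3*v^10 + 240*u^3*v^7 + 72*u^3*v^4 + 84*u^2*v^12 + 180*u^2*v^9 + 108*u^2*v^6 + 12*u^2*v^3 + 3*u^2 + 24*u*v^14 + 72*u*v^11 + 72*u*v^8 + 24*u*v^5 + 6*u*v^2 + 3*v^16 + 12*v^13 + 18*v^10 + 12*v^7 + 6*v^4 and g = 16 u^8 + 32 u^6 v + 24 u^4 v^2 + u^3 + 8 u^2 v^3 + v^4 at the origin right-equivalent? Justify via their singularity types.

No.

The Hessian of f at 0 has rank 1. Corank 1: A-series; mu = 3 gives A_3. The Hessian of g at 0 has rank 0. Corank 2; j^3 = u^3 is a perfect cube, so E-series; the 4-jet and mu = 6 give E_6. f is A_3 but g is E_6, hence not right-equivalent.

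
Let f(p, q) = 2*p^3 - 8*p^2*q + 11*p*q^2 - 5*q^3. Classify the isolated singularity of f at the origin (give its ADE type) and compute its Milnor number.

Type D_4, Milnor number mu = 4.

The Hessian of f at 0 has rank 0. Corank 2; j^3 = (p - q)*(2*p^2 - 6*p*q + 5*q^2) splits into three distinct lines over C (the quadratic factor has nonzero discriminant), so D_4.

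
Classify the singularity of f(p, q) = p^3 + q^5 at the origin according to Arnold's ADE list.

E_8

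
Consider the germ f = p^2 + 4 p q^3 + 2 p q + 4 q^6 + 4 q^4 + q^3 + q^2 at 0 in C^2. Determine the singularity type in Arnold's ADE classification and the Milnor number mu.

Type A_{2}, Milnor number mu = 2.

The Hessian of f at 0 has rank 1. Corank 1: A-series; mu = 2 gives A_2.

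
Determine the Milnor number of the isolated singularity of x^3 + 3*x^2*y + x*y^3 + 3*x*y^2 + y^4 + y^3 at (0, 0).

7

The Hessian of f at 0 has rank 0. Corank 2; j^3 = (x + y)^3 is a perfect cube, so E-series; the 4-jet and mu = 7 give E_7.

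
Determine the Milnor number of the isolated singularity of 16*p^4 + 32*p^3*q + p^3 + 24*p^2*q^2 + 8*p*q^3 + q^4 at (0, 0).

6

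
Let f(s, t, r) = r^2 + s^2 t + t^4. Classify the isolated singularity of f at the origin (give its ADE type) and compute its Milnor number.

Type D_{5}, Milnor number mu = 5.

The Hessian of f at 0 is [[0, 0, 0], [0, 0, 0], [0, 0, 2]] with rank 1, so corank 2. A Groebner basis of the Jacobian ideal J(f) in C{s,t,r} is {s^3, s^2/4 + t^3, s*t, r}; counting standard monomials gives mu = 5. Corank 2; j^3 = s^2*t has shape L^2 M (L != M), so D-series; mu = 5 gives D_5.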